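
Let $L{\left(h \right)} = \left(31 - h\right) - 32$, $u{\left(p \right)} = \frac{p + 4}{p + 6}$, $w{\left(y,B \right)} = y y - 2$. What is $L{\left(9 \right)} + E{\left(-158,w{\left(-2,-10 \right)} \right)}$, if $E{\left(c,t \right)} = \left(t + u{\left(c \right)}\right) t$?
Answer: $- \frac{151}{38} \approx -3.9737$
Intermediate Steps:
$w{\left(y,B \right)} = -2 + y^{2}$ ($w{\left(y,B \right)} = y^{2} - 2 = -2 + y^{2}$)
$u{\left(p \right)} = \frac{4 + p}{6 + p}$
$E{\left(c,t \right)} = t \left(t + \frac{4 + c}{6 + c}\right)$ ($E{\left(c,t \right)} = \left(t + \frac{4 + c}{6 + c}\right) t = t \left(t + \frac{4 + c}{6 + c}\right)$)
$L{\left(h \right)} = -1 - h$ ($L{\left(h \right)} = \left(31 - h\right) - 32 = -1 - h$)
$L{\left(9 \right)} + E{\left(-158,w{\left(-2,-10 \right)} \right)} = \left(-1 - 9\right) + \frac{\left(-2 + \left(-2\right)^{2}\right) \left(4 - 158 + \left(-2 + \left(-2\right)^{2}\right) \left(6 - 158\right)\right)}{6 - 158} = \left(-1 - 9\right) + \frac{\left(-2 + 4\right) \left(4 - 158 + \left(-2 + 4\right) \left(-152\right)\right)}{-152} = -10 + 2 \left(- \frac{1}{152}\right) \left(4 - 158 + 2 \left(-152\right)\right) = -10 + 2 \left(- \frac{1}{152}\right) \left(4 - 158 - 304\right) = -10 + 2 \left(- \frac{1}{152}\right) \left(-458\right) = -10 + \frac{229}{38} = - \frac{151}{38}$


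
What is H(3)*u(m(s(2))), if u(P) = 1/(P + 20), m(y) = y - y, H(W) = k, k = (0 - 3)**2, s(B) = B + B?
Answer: 9/20 ≈ 0.45000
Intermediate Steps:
s(B) = 2*B
k = 9 (k = (-3)**2 = 9)
H(W) = 9
m(y) = 0
u(P) = 1/(20 + P)
H(3)*u(m(s(2))) = 9/(20 + 0) = 9/20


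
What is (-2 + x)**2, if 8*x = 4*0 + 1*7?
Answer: 81/64 ≈ 1.2656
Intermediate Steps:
x = 7/8 (x = (4*0 + 1*7)/8 = (0 + 7)/8 = (1/8)*7 = 7/8 ≈ 0.87500)
(-2 + x)**2 = (-2 + 7/8)**2 = (-9/8)**2 = 81/64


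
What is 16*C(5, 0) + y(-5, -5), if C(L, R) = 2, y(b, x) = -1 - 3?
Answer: 28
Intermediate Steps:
y(b, x) = -4
16*C(5, 0) + y(-5, -5) = 16*2 - 4 = 32 - 4 = 28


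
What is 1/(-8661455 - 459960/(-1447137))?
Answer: -482379/4178103848125 ≈ -1.1545e-7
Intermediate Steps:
1/(-8661455 - 459960/(-1447137)) = 1/(-8661455 - 459960*(-1/1447137)) = 1/(-8661455 + 153320/482379) = 1/(-4178103848125/482379) = -482379/4178103848125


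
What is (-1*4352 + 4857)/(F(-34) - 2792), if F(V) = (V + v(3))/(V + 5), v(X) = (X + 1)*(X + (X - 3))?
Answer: -14645/80946 ≈ -0.18092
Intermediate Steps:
v(X) = (1 + X)*(-3 + 2*X) (v(X) = (1 + X)*(X + (-3 + X)) = (1 + X)*(-3 + 2*X))
F(V) = (12 + V)/(5 + V) (F(V) = (V + (-3 - 1*3 + 2*3²))/(V + 5) = (V + (-3 - 3 + 2*9))/(5 + V) = (V + (-3 - 3 + 18))/(5 + V) = (V + 12)/(5 + V) = (12 + V)/(5 + V))
(-1*4352 + 4857)/(F(-34) - 2792) = (-1*4352 + 4857)/((12 - 34)/(5 - 34) - 2792) = (-4352 + 4857)/(-22/(-29) - 2792) = 505/(-1/29*(-22) - 2792) = 505/(22/29 - 2792) = 505/(-80946/29) = 505*(-29/80946) = -14645/80946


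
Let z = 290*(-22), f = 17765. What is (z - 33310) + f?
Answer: -21925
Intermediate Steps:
z = -6380
(z - 33310) + f = (-6380 - 33310) + 17765 = -39690 + 17765 = -21925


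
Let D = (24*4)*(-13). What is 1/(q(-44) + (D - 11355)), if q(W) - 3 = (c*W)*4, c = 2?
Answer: -1/12952 ≈ -7.7208e-5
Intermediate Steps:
D = -1248 (D = 96*(-13) = -1248)
q(W) = 3 + 8*W (q(W) = 3 + (2*W)*4 = 3 + 8*W)
1/(q(-44) + (D - 11355)) = 1/((3 + 8*(-44)) + (-1248 - 11355)) = 1/((3 - 352) - 12603) = 1/(-349 - 12603) = 1/(-12952) = -1/12952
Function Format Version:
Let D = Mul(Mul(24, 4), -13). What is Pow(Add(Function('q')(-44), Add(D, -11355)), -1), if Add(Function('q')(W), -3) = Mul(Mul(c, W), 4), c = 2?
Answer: Rational(-1, 12952) ≈ -7.7208e-5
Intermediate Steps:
D = -1248 (D = Mul(96, -13) = -1248)
Function('q')(W) = Add(3, Mul(8, W)) (Function('q')(W) = Add(3, Mul(Mul(2, W), 4)) = Add(3, Mul(8, W)))
Pow(Add(Function('q')(-44), Add(D, -11355)), -1) = Pow(Add(Add(3, Mul(8, -44)), Add(-1248, -11355)), -1) = Pow(Add(Add(3, -352), -12603), -1) = Pow(Add(-349, -12603), -1) = Pow(-12952, -1) = Rational(-1, 12952)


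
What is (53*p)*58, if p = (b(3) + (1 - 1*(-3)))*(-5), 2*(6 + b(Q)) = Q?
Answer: 7685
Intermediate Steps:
b(Q) = -6 + Q/2
p = 5/2 (p = ((-6 + (1/2)*3) + (1 - 1*(-3)))*(-5) = ((-6 + 3/2) + (1 + 3))*(-5) = (-9/2 + 4)*(-5) = -1/2*(-5) = 5/2 ≈ 2.5000)
(53*p)*58 = (53*(5/2))*58 = (265/2)*58 = 7685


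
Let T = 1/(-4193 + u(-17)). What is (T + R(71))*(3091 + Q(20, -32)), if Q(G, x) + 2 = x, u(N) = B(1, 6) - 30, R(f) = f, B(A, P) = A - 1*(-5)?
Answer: 915284142/4217 ≈ 2.1705e+5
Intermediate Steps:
B(A, P) = 5 + A (B(A, P) = A + 5 = 5 + A)
u(N) = -24 (u(N) = (5 + 1) - 30 = 6 - 30 = -24)
Q(G, x) = -2 + x
T = -1/4217 (T = 1/(-4193 - 24) = 1/(-4217) = -1/4217 ≈ -0.00023714)
(T + R(71))*(3091 + Q(20, -32)) = (-1/4217 + 71)*(3091 + (-2 - 32)) = 299406*(3091 - 34)/4217 = (299406/4217)*3057 = 915284142/4217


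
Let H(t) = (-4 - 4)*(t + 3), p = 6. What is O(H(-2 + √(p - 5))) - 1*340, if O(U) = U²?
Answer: -84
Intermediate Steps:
H(t) = -24 - 8*t (H(t) = -8*(3 + t) = -24 - 8*t)
O(H(-2 + √(p - 5))) - 1*340 = (-24 - 8*(-2 + √(6 - 5)))² - 1*340 = (-24 - 8*(-2 + √1))² - 340 = (-24 - 8*(-2 + 1))² - 340 = (-24 - 8*(-1))² - 340 = (-24 + 8)² - 340 = (-16)² - 340 = 256 - 340 = -84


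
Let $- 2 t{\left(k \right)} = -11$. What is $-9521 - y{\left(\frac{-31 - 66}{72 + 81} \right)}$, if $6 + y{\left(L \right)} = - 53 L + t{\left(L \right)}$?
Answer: $- \frac{2923555}{306} \approx -9554.1$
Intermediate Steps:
$t{\left(k \right)} = \frac{11}{2}$ ($t{\left(k \right)} = \left(- \frac{1}{2}\right) \left(-11\right) = \frac{11}{2}$)
$y{\left(L \right)} = - \frac{1}{2} - 53 L$ ($y{\left(L \right)} = -6 - \left(- \frac{11}{2} + 53 L\right) = - \frac{1}{2} - 53 L$)
$-9521 - y{\left(\frac{-31 - 66}{72 + 81} \right)} = -9521 - \left(- \frac{1}{2} - 53 \frac{-31 - 66}{72 + 81}\right) = -9521 - \left(- \frac{1}{2} - 53 \left(- \frac{97}{153}\right)\right) = -9521 - \left(- \frac{1}{2} - 53 \left(\left(-97\right) \frac{1}{153}\right)\right) = -9521 - \left(- \frac{1}{2} - - \frac{5141}{153}\right) = -9521 - \left(- \frac{1}{2} + \frac{5141}{153}\right) = -9521 - \frac{10129}{306} = - \frac{2923555}{306}$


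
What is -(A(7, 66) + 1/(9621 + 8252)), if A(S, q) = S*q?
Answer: -8257327/17873 ≈ -462.00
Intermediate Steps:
-(A(7, 66) + 1/(9621 + 8252)) = -(7*66 + 1/(9621 + 8252)) = -(462 + 1/17873) = -1*8257327/17873 = -8257327/17873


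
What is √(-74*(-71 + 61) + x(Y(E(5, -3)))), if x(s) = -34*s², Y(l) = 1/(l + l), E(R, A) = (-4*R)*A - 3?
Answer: √9617006/114 ≈ 27.203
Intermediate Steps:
E(R, A) = -3 - 4*A*R (E(R, A) = -4*A*R - 3 = -3 - 4*A*R)
Y(l) = 1/(2*l)
√(-74*(-71 + 61) + x(Y(E(5, -3)))) = √(-74*(-71 + 61) - 34*1/(4*(-3 - 4*(-3)*5)²)) = √(-74*(-10) - 34*1/(4*(-3 + 60)²)) = √(740 - 34*((½)/57)²) = √(740 - 34*((½)*(1/57))²) = √(740 - 34*(1/114)²) = √(740 - 34*1/12996) = √(740 - 17/6498) = √(4808503/6498) = √9617006/114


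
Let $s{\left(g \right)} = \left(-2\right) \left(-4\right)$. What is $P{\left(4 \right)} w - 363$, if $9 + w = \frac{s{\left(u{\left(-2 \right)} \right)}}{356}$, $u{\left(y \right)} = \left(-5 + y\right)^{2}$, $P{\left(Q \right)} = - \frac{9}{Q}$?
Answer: $- \frac{122037}{356} \approx -342.8$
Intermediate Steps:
$s{\left(g \right)} = 8$
$w = - \frac{799}{89}$ ($w = -9 + \frac{8}{356} = -9 + 8 \cdot \frac{1}{356} = -9 + \frac{2}{89} = - \frac{799}{89} \approx -8.9775$)
$P{\left(4 \right)} w - 363 = - \frac{9}{4} \left(- \frac{799}{89}\right) - 363 = \left(-9\right) \frac{1}{4} \left(- \frac{799}{89}\right) - 363 = \left(- \frac{9}{4}\right) \left(- \frac{799}{89}\right) - 363 = \frac{7191}{356} - 363 = - \frac{122037}{356}$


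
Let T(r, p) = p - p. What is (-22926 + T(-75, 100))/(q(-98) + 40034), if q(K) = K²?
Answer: -3821/8273 ≈ -0.46186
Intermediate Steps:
T(r, p) = 0
(-22926 + T(-75, 100))/(q(-98) + 40034) = (-22926 + 0)/((-98)² + 40034) = -22926/(9604 + 40034) = -22926/49638 = -22926*1/49638 = -3821/8273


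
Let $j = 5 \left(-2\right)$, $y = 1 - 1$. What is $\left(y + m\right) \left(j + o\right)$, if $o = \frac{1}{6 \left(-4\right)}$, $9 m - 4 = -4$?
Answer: $0$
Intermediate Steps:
$m = 0$ ($m = \frac{4}{9} + \frac{1}{9} \left(-4\right) = \frac{4}{9} - \frac{4}{9} = 0$)
$y = 0$
$j = -10$
$o = - \frac{1}{24}$ ($o = \frac{1}{-24} = - \frac{1}{24} \approx -0.041667$)
$\left(y + m\right) \left(j + o\right) = \left(0 + 0\right) \left(-10 - \frac{1}{24}\right) = 0 \left(- \frac{241}{24}\right) = 0$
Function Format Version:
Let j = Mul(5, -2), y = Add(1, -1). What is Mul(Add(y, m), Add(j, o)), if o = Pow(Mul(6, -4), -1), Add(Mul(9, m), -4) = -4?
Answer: 0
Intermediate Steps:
m = 0 (m = Add(Rational(4, 9), Mul(Rational(1, 9), -4)) = Add(Rational(4, 9), Rational(-4, 9)) = 0)
y = 0
j = -10
o = Rational(-1, 24) (o = Pow(-24, -1) = Rational(-1, 24) ≈ -0.041667)
Mul(Add(y, m), Add(j, o)) = Mul(Add(0, 0), Add(-10, Rational(-1, 24))) = Mul(0, Rational(-241, 24)) = 0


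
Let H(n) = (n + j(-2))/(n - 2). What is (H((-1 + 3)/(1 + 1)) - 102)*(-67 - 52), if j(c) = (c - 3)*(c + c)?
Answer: 14637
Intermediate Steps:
j(c) = 2*c*(-3 + c) (j(c) = (-3 + c)*(2*c) = 2*c*(-3 + c))
H(n) = (20 + n)/(-2 + n) (H(n) = (n + 2*(-2)*(-3 - 2))/(n - 2) = (n + 2*(-2)*(-5))/(-2 + n) = (n + 20)/(-2 + n) = (20 + n)/(-2 + n))
(H((-1 + 3)/(1 + 1)) - 102)*(-67 - 52) = ((20 + (-1 + 3)/(1 + 1))/(-2 + (-1 + 3)/(1 + 1)) - 102)*(-67 - 52) = ((20 + 2/2)/(-2 + 2/2) - 102)*(-119) = ((20 + 2*(½))/(-2 + 2*(½)) - 102)*(-119) = ((20 + 1)/(-2 + 1) - 102)*(-119) = (21/(-1) - 102)*(-119) = (-1*21 - 102)*(-119) = (-21 - 102)*(-119) = -123*(-119) = 14637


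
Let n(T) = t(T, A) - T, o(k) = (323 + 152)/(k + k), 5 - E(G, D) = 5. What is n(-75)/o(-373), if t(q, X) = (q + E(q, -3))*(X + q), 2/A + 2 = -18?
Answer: -851559/95 ≈ -8963.8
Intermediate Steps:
A = -⅒ (A = 2/(-2 - 18) = 2/(-20) = 2*(-1/20) = -⅒ ≈ -0.10000)
E(G, D) = 0 (E(G, D) = 5 - 1*5 = 5 - 5 = 0)
o(k) = 475/(2*k) (o(k) = 475/((2*k)) = 475*(1/(2*k)) = 475/(2*k))
t(q, X) = q*(X + q) (t(q, X) = (q + 0)*(X + q) = q*(X + q))
n(T) = -T + T*(-⅒ + T) (n(T) = T*(-⅒ + T) - T = -T + T*(-⅒ + T))
n(-75)/o(-373) = ((⅒)*(-75)*(-11 + 10*(-75)))/(((475/2)/(-373))) = ((⅒)*(-75)*(-11 - 750))/(((475/2)*(-1/373))) = ((⅒)*(-75)*(-761))/(-475/746) = (11415/2)*(-746/475) = -851559/95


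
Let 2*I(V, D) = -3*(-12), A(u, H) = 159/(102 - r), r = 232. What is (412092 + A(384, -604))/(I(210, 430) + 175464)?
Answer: 17857267/7604220 ≈ 2.3483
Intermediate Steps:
A(u, H) = -159/130 (A(u, H) = 159/(102 - 1*232) = 159/(102 - 232) = 159/(-130) = 159*(-1/130) = -159/130)
I(V, D) = 18 (I(V, D) = (-3*(-12))/2 = (½)*36 = 18)
(412092 + A(384, -604))/(I(210, 430) + 175464) = (412092 - 159/130)/(18 + 175464) = (53571801/130)/175482 = (53571801/130)*(1/175482) = 17857267/7604220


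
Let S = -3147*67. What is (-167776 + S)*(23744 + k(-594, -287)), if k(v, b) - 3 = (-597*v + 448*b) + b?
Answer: -94467694750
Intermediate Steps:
S = -210849
k(v, b) = 3 - 597*v + 449*b (k(v, b) = 3 + ((-597*v + 448*b) + b) = 3 + (-597*v + 449*b) = 3 - 597*v + 449*b)
(-167776 + S)*(23744 + k(-594, -287)) = (-167776 - 210849)*(23744 + (3 - 597*(-594) + 449*(-287))) = -378625*(23744 + (3 + 354618 - 128863)) = -378625*(23744 + 225758) = -378625*249502 = -94467694750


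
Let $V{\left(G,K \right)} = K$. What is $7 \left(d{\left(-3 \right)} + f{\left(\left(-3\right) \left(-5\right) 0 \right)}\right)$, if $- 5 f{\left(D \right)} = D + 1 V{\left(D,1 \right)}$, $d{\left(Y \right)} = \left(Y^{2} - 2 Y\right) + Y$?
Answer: $\frac{413}{5} \approx 82.6$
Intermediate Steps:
$d{\left(Y \right)} = Y^{2} - Y$
$f{\left(D \right)} = - \frac{1}{5} - \frac{D}{5}$ ($f{\left(D \right)} = - \frac{D + 1 \cdot 1}{5} = - \frac{D + 1}{5} = - \frac{1 + D}{5} = - \frac{1}{5} - \frac{D}{5}$)
$7 \left(d{\left(-3 \right)} + f{\left(\left(-3\right) \left(-5\right) 0 \right)}\right) = 7 \left(- 3 \left(-1 - 3\right) - \left(\frac{1}{5} + \frac{\left(-3\right) \left(-5\right) 0}{5}\right)\right) = 7 \left(\left(-3\right) \left(-4\right) - \left(\frac{1}{5} + \frac{15 \cdot 0}{5}\right)\right) = 7 \left(12 - \frac{1}{5}\right) = 7 \cdot \frac{59}{5} = \frac{413}{5}$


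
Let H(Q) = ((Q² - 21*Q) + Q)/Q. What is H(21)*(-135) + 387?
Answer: 252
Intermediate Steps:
H(Q) = (Q² - 20*Q)/Q
H(21)*(-135) + 387 = (-20 + 21)*(-135) + 387 = 1*(-135) + 387 = -135 + 387 = 252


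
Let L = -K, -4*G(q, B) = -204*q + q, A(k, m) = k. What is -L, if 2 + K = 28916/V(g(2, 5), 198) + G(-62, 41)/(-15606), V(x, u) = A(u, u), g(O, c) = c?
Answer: 49522903/343332 ≈ 144.24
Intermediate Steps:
V(x, u) = u
G(q, B) = 203*q/4 (G(q, B) = -(-204*q + q)/4 = -(-203)*q/4 = 203*q/4)
K = 49522903/343332 (K = -2 + (28916/198 + ((203/4)*(-62))/(-15606)) = -2 + (28916*(1/198) - 6293/2*(-1/15606)) = -2 + (14458/99 + 6293/31212) = -2 + 50209567/343332 = 49522903/343332 ≈ 144.24)
L = -49522903/343332 (L = -1*49522903/343332 = -49522903/343332 ≈ -144.24)
-L = -1*(-49522903/343332) = 49522903/343332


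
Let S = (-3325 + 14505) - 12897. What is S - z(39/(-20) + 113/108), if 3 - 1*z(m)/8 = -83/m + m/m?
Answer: -60893/61 ≈ -998.25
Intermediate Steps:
S = -1717 (S = 11180 - 12897 = -1717)
z(m) = 16 + 664/m (z(m) = 24 - 8*(-83/m + m/m) = 24 - 8*(-83/m + 1) = 24 - 8*(1 - 83/m) = 24 + (-8 + 664/m) = 16 + 664/m)
S - z(39/(-20) + 113/108) = -1717 - (16 + 664/(39/(-20) + 113/108)) = -1717 - (16 + 664/(39*(-1/20) + 113*(1/108))) = -1717 - (16 + 664/(-39/20 + 113/108)) = -1717 - (16 + 664/(-122/135)) = -1717 - (16 + 664*(-135/122)) = -1717 - (16 - 44820/61) = -1717 - 1*(-43844/61) = -1717 + 43844/61 = -60893/61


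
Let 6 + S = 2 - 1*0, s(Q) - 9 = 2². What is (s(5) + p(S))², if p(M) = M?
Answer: 81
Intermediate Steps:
s(Q) = 13 (s(Q) = 9 + 2² = 9 + 4 = 13)
S = -4 (S = -6 + (2 - 1*0) = -6 + (2 + 0) = -6 + 2 = -4)
(s(5) + p(S))² = (13 - 4)² = 9² = 81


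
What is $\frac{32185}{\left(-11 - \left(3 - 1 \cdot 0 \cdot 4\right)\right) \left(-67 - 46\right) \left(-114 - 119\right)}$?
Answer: $- \frac{32185}{368606} \approx -0.087315$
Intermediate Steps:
$\frac{32185}{\left(-11 - \left(3 - 1 \cdot 0 \cdot 4\right)\right) \left(-67 - 46\right) \left(-114 - 119\right)} = \frac{32185}{\left(-11 + \left(0 \cdot 4 - 3\right)\right) \left(-113\right) \left(-233\right)} = \frac{32185}{\left(-11 + \left(0 - 3\right)\right) \left(-113\right) \left(-233\right)} = \frac{32185}{\left(-11 - 3\right) \left(-113\right) \left(-233\right)} = \frac{32185}{\left(-14\right) \left(-113\right) \left(-233\right)} = \frac{32185}{1582 \left(-233\right)} = \frac{32185}{-368606} = 32185 \left(- \frac{1}{368606}\right) = - \frac{32185}{368606}$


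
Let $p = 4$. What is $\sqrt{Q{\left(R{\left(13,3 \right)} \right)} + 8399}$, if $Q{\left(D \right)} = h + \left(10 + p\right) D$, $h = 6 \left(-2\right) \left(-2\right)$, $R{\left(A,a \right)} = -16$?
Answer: $3 \sqrt{911} \approx 90.548$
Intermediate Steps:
$h = 24$ ($h = \left(-12\right) \left(-2\right) = 24$)
$Q{\left(D \right)} = 24 + 14 D$ ($Q{\left(D \right)} = 24 + \left(10 + 4\right) D = 24 + 14 D$)
$\sqrt{Q{\left(R{\left(13,3 \right)} \right)} + 8399} = \sqrt{\left(24 + 14 \left(-16\right)\right) + 8399} = \sqrt{\left(24 - 224\right) + 8399} = \sqrt{-200 + 8399} = \sqrt{8199} = 3 \sqrt{911}$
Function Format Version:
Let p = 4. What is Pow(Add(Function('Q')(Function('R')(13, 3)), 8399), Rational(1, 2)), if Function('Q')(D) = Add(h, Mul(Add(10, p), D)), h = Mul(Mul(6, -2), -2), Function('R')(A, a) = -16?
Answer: Mul(3, Pow(911, Rational(1, 2))) ≈ 90.548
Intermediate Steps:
h = 24 (h = Mul(-12, -2) = 24)
Function('Q')(D) = Add(24, Mul(14, D)) (Function('Q')(D) = Add(24, Mul(Add(10, 4), D)) = Add(24, Mul(14, D)))
Pow(Add(Function('Q')(Function('R')(13, 3)), 8399), Rational(1, 2)) = Pow(Add(Add(24, Mul(14, -16)), 8399), Rational(1, 2)) = Pow(Add(Add(24, -224), 8399), Rational(1, 2)) = Pow(Add(-200, 8399), Rational(1, 2)) = Pow(8199, Rational(1, 2)) = Mul(3, Pow(911, Rational(1, 2)))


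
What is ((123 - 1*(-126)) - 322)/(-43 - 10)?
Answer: 73/53 ≈ 1.3774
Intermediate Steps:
((123 - 1*(-126)) - 322)/(-43 - 10) = ((123 + 126) - 322)/(-53) = (249 - 322)*(-1/53) = -73*(-1/53) = 73/53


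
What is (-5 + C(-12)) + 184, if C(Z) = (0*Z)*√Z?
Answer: 179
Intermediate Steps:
C(Z) = 0 (C(Z) = 0*√Z = 0)
(-5 + C(-12)) + 184 = (-5 + 0) + 184 = -5 + 184 = 179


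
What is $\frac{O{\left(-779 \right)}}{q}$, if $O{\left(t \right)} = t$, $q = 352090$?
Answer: $- \frac{779}{352090} \approx -0.0022125$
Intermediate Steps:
$\frac{O{\left(-779 \right)}}{q} = - \frac{779}{352090}$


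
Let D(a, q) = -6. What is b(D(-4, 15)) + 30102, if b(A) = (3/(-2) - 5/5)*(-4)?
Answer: 30112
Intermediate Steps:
b(A) = 10 (b(A) = (3*(-½) - 5*⅕)*(-4) = (-3/2 - 1)*(-4) = -5/2*(-4) = 10)
b(D(-4, 15)) + 30102 = 10 + 30102 = 30112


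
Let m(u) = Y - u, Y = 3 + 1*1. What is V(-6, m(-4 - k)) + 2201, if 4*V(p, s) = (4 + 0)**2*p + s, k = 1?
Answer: 8717/4 ≈ 2179.3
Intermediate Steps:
Y = 4 (Y = 3 + 1 = 4)
m(u) = 4 - u
V(p, s) = 4*p + s/4 (V(p, s) = ((4 + 0)**2*p + s)/4 = (4**2*p + s)/4 = (16*p + s)/4 = (s + 16*p)/4 = 4*p + s/4)
V(-6, m(-4 - k)) + 2201 = (4*(-6) + (4 - (-4 - 1*1))/4) + 2201 = (-24 + (4 - (-4 - 1))/4) + 2201 = (-24 + (4 - 1*(-5))/4) + 2201 = (-24 + (4 + 5)/4) + 2201 = (-24 + (1/4)*9) + 2201 = (-24 + 9/4) + 2201 = -87/4 + 2201 = 8717/4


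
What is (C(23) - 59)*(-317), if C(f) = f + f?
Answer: 4121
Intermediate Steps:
C(f) = 2*f
(C(23) - 59)*(-317) = (2*23 - 59)*(-317) = (46 - 59)*(-317) = -13*(-317) = 4121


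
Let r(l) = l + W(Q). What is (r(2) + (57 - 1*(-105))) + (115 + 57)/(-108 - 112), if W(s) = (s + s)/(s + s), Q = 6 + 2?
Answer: 9032/55 ≈ 164.22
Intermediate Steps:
Q = 8
W(s) = 1 (W(s) = (2*s)/((2*s)) = (2*s)*(1/(2*s)) = 1)
r(l) = 1 + l (r(l) = l + 1 = 1 + l)
(r(2) + (57 - 1*(-105))) + (115 + 57)/(-108 - 112) = ((1 + 2) + (57 - 1*(-105))) + (115 + 57)/(-108 - 112) = (3 + (57 + 105)) + 172/(-220) = (3 + 162) + 172*(-1/220) = 165 - 43/55 = 9032/55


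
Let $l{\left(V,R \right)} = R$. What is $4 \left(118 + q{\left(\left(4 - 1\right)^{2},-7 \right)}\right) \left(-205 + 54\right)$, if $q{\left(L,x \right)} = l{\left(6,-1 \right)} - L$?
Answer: $-65232$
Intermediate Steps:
$q{\left(L,x \right)} = -1 - L$
$4 \left(118 + q{\left(\left(4 - 1\right)^{2},-7 \right)}\right) \left(-205 + 54\right) = 4 \left(118 - \left(1 + \left(4 - 1\right)^{2}\right)\right) \left(-205 + 54\right) = 4 \left(118 - 10\right) \left(-151\right) = 4 \cdot 108 \left(-151\right) = 4 \left(-16308\right) = -65232$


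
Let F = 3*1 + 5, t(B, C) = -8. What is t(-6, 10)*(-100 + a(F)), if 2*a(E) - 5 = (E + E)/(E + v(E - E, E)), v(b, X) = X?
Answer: 776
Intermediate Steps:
F = 8 (F = 3 + 5 = 8)
a(E) = 3 (a(E) = 5/2 + ((E + E)/(E + E))/2 = 5/2 + ((2*E)/((2*E)))/2 = 5/2 + ((2*E)*(1/(2*E)))/2 = 5/2 + (1/2)*1 = 5/2 + 1/2 = 3)
t(-6, 10)*(-100 + a(F)) = -8*(-100 + 3) = -8*(-97) = 776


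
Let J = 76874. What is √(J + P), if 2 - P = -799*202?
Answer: √238274 ≈ 488.13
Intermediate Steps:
P = 161400 (P = 2 - (-799)*202 = 2 - 1*(-161398) = 2 + 161398 = 161400)
√(J + P) = √(76874 + 161400) = √238274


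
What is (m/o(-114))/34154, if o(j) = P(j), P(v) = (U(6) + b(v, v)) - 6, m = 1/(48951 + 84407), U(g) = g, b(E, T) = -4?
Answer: -1/18218836528 ≈ -5.4888e-11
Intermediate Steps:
m = 1/133358 ≈ 7.4986e-6
P(v) = -4 (P(v) = (6 - 4) - 6 = 2 - 6 = -4)
o(j) = -4
(m/o(-114))/34154 = ((1/133358)/(-4))/34154 = ((1/133358)*(-¼))*(1/34154) = -1/533432*1/34154 = -1/18218836528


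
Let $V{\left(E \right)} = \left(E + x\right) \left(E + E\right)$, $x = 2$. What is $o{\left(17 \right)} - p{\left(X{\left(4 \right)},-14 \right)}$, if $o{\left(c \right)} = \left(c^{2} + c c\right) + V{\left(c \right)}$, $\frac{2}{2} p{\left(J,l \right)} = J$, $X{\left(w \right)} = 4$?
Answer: $1220$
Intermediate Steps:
$p{\left(J,l \right)} = J$
$V{\left(E \right)} = 2 E \left(2 + E\right)$ ($V{\left(E \right)} = \left(E + 2\right) \left(E + E\right) = \left(2 + E\right) 2 E = 2 E \left(2 + E\right)$)
$o{\left(c \right)} = 2 c^{2} + 2 c \left(2 + c\right)$ ($o{\left(c \right)} = \left(c^{2} + c c\right) + 2 c \left(2 + c\right) = \left(c^{2} + c^{2}\right) + 2 c \left(2 + c\right) = 2 c^{2} + 2 c \left(2 + c\right)$)
$o{\left(17 \right)} - p{\left(X{\left(4 \right)},-14 \right)} = 4 \cdot 17 \left(1 + 17\right) - 4 = 4 \cdot 17 \cdot 18 - 4 = 1224 - 4 = 1220$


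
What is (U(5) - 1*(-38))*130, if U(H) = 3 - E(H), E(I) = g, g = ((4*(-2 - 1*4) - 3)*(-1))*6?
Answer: -15730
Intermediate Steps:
g = 162 (g = ((4*(-2 - 4) - 3)*(-1))*6 = ((4*(-6) - 3)*(-1))*6 = ((-24 - 3)*(-1))*6 = -27*(-1)*6 = 27*6 = 162)
E(I) = 162
U(H) = -159 (U(H) = 3 - 1*162 = 3 - 162 = -159)
(U(5) - 1*(-38))*130 = (-159 - 1*(-38))*130 = (-159 + 38)*130 = -121*130 = -15730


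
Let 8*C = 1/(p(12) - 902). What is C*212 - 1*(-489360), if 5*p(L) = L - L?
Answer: 882805387/1804 ≈ 4.8936e+5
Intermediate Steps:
p(L) = 0 (p(L) = (L - L)/5 = (⅕)*0 = 0)
C = -1/7216 (C = 1/(8*(0 - 902)) = (⅛)/(-902) = (⅛)*(-1/902) = -1/7216 ≈ -0.00013858)
C*212 - 1*(-489360) = -1/7216*212 - 1*(-489360) = -53/1804 + 489360 = 882805387/1804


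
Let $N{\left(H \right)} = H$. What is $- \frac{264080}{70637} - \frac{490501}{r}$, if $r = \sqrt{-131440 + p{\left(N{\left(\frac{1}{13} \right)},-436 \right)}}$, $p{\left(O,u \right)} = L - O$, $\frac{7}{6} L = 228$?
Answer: $- \frac{264080}{70637} + \frac{490501 i \sqrt{1086836933}}{11943263} \approx -3.7386 + 1353.9 i$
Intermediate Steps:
$L = \frac{1368}{7}$ ($L = \frac{6}{7} \cdot 228 = \frac{1368}{7} \approx 195.43$)
$p{\left(O,u \right)} = \frac{1368}{7} - O$
$r = \frac{i \sqrt{1086836933}}{91}$ ($r = \sqrt{-131440 + \left(\frac{1368}{7} - \frac{1}{13}\right)} = \sqrt{-131440 + \frac{17777}{91}} = \sqrt{- \frac{11943263}{91}} = \frac{i \sqrt{1086836933}}{91} \approx 362.28 i$)
$- \frac{264080}{70637} - \frac{490501}{r} = - \frac{264080}{70637} - \frac{490501}{\frac{1}{91} i \sqrt{1086836933}} = \left(-264080\right) \frac{1}{70637} - 490501 \left(- \frac{i \sqrt{1086836933}}{11943263}\right) = - \frac{264080}{70637} + \frac{490501 i \sqrt{1086836933}}{11943263}$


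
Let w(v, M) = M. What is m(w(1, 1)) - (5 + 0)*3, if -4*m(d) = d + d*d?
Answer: -31/2 ≈ -15.500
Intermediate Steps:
m(d) = -d/4 - d²/4 (m(d) = -(d + d*d)/4 = -(d + d²)/4 = -d/4 - d²/4)
m(w(1, 1)) - (5 + 0)*3 = -¼*1*(1 + 1) - (5 + 0)*3 = -¼*1*2 - 5*3 = -½ - 1*15 = -½ - 15 = -31/2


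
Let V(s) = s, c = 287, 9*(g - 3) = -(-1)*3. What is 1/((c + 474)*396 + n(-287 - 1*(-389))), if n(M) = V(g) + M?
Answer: 3/904384 ≈ 3.3172e-6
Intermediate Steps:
g = 10/3 (g = 3 + (-(-1)*3)/9 = 3 + (-1*(-3))/9 = 3 + (⅑)*3 = 3 + ⅓ = 10/3 ≈ 3.3333)
n(M) = 10/3 + M
1/((c + 474)*396 + n(-287 - 1*(-389))) = 1/((287 + 474)*396 + (10/3 + (-287 - 1*(-389)))) = 1/(761*396 + (10/3 + (-287 + 389))) = 1/(301356 + (10/3 + 102)) = 1/(301356 + 316/3) = 1/(904384/3) = 3/904384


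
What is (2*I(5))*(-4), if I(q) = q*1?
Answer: -40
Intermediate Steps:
I(q) = q
(2*I(5))*(-4) = (2*5)*(-4) = 10*(-4) = -40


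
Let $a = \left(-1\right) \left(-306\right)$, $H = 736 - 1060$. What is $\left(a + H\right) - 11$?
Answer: $-29$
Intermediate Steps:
$H = -324$ ($H = 736 - 1060 = -324$)
$a = 306$
$\left(a + H\right) - 11 = \left(306 - 324\right) - 11 = -18 - 11 = -29$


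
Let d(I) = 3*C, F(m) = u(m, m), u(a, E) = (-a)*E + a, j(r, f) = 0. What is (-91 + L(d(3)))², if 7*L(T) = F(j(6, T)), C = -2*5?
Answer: 8281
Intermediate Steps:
u(a, E) = a - E*a (u(a, E) = -E*a + a = a - E*a)
F(m) = m*(1 - m)
C = -10
d(I) = -30 (d(I) = 3*(-10) = -30)
L(T) = 0 (L(T) = (0*(1 - 1*0))/7 = (0*(1 + 0))/7 = (0*1)/7 = (⅐)*0 = 0)
(-91 + L(d(3)))² = (-91 + 0)² = (-91)² = 8281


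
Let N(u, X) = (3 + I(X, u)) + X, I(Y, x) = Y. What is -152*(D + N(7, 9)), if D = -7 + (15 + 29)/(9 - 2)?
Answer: -21584/7 ≈ -3083.4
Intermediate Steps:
D = -5/7 (D = -7 + 44/7 = -5/7 ≈ -0.71429)
N(u, X) = 3 + 2*X (N(u, X) = (3 + X) + X = 3 + 2*X)
-152*(D + N(7, 9)) = -152*(-5/7 + (3 + 2*9)) = -152*(-5/7 + (3 + 18)) = -152*(-5/7 + 21) = -152*142/7 = -21584/7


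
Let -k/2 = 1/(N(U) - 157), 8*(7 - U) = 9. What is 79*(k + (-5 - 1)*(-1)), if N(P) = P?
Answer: 574330/1209 ≈ 475.05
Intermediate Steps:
U = 47/8 (U = 7 - ⅛*9 = 7 - 9/8 = 47/8 ≈ 5.8750)
k = 16/1209 (k = -2/(47/8 - 157) = -2/(-1209/8) = -2*(-8/1209) = 16/1209 ≈ 0.013234)
79*(k + (-5 - 1)*(-1)) = 79*(16/1209 + (-5 - 1)*(-1)) = 79*(16/1209 - 6*(-1)) = 79*(16/1209 + 6) = 79*(7270/1209) = 574330/1209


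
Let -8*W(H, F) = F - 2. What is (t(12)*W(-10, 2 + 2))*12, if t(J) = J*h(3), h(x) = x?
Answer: -108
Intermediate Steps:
t(J) = 3*J (t(J) = J*3 = 3*J)
W(H, F) = ¼ - F/8 (W(H, F) = -(F - 2)/8 = -(-2 + F)/8 = ¼ - F/8)
(t(12)*W(-10, 2 + 2))*12 = ((3*12)*(¼ - (2 + 2)/8))*12 = (36*(¼ - ⅛*4))*12 = (36*(¼ - ½))*12 = (36*(-¼))*12 = -9*12 = -108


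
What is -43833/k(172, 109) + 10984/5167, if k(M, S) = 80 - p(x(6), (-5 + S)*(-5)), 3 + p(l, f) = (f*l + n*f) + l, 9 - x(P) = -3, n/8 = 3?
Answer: -1057093/5110163 ≈ -0.20686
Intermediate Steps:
n = 24 (n = 8*3 = 24)
x(P) = 12 (x(P) = 9 - 1*(-3) = 9 + 3 = 12)
p(l, f) = -3 + l + 24*f + f*l (p(l, f) = -3 + ((f*l + 24*f) + l) = -3 + ((24*f + f*l) + l) = -3 + (l + 24*f + f*l) = -3 + l + 24*f + f*l)
k(M, S) = -829 + 180*S (k(M, S) = 80 - (-3 + 12 + 24*((-5 + S)*(-5)) + ((-5 + S)*(-5))*12) = 80 - (-3 + 12 + 24*(25 - 5*S) + (25 - 5*S)*12) = 80 - (-3 + 12 + (600 - 120*S) + (300 - 60*S)) = 80 - (909 - 180*S) = 80 + (-909 + 180*S) = -829 + 180*S)
-43833/k(172, 109) + 10984/5167 = -43833/(-829 + 180*109) + 10984/5167 = -43833/(-829 + 19620) + 10984*(1/5167) = -43833/18791 + 10984/5167 = -43833*1/18791 + 10984/5167 = -2307/989 + 10984/5167 = -1057093/5110163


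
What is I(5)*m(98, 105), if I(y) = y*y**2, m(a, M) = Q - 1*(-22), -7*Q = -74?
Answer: 28500/7 ≈ 4071.4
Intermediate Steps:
Q = 74/7 (Q = -1/7*(-74) = 74/7 ≈ 10.571)
m(a, M) = 228/7 (m(a, M) = 74/7 - 1*(-22) = 74/7 + 22 = 228/7)
I(y) = y**3
I(5)*m(98, 105) = 5**3*(228/7) = 125*(228/7) = 28500/7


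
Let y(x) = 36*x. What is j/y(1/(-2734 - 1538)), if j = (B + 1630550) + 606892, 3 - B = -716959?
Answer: -1051767824/3 ≈ -3.5059e+8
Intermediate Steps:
B = 716962 (B = 3 - 1*(-716959) = 3 + 716959 = 716962)
j = 2954404 (j = (716962 + 1630550) + 606892 = 2347512 + 606892 = 2954404)
j/y(1/(-2734 - 1538)) = 2954404/((36/(-2734 - 1538))) = 2954404/((36/(-4272))) = 2954404/((36*(-1/4272))) = 2954404/(-3/356) = 2954404*(-356/3) = -1051767824/3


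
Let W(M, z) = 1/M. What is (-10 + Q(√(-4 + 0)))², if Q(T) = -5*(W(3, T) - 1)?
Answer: 400/9 ≈ 44.444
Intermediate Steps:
Q(T) = 10/3 (Q(T) = -5*(1/3 - 1) = -5*(⅓ - 1) = -5*(-⅔) = 10/3)
(-10 + Q(√(-4 + 0)))² = (-10 + 10/3)² = (-20/3)² = 400/9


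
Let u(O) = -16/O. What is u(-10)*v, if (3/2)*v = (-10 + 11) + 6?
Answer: 112/15 ≈ 7.4667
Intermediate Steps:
v = 14/3 (v = 2*((-10 + 11) + 6)/3 = 2*(1 + 6)/3 = (2/3)*7 = 14/3 ≈ 4.6667)
u(-10)*v = -16/(-10)*(14/3) = -16*(-1/10)*(14/3) = (8/5)*(14/3) = 112/15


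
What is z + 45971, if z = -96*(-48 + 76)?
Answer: 43283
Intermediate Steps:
z = -2688 (z = -96*28 = -2688)
z + 45971 = -2688 + 45971 = 43283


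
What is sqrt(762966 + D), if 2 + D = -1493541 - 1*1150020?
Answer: I*sqrt(1880597) ≈ 1371.3*I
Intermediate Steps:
D = -2643563 (D = -2 + (-1493541 - 1*1150020) = -2 + (-1493541 - 1150020) = -2 - 2643561 = -2643563)
sqrt(762966 + D) = sqrt(762966 - 2643563) = sqrt(-1880597) = I*sqrt(1880597)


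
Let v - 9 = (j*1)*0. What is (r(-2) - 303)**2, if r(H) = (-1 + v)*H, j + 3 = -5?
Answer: 101761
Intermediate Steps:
j = -8 (j = -3 - 5 = -8)
v = 9 (v = 9 - 8*1*0 = 9 - 8*0 = 9 + 0 = 9)
r(H) = 8*H (r(H) = (-1 + 9)*H = 8*H)
(r(-2) - 303)**2 = (8*(-2) - 303)**2 = (-16 - 303)**2 = (-319)**2 = 101761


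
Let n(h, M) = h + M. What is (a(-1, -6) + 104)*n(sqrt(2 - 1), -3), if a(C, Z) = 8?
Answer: -224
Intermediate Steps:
n(h, M) = M + h
(a(-1, -6) + 104)*n(sqrt(2 - 1), -3) = (8 + 104)*(-3 + sqrt(2 - 1)) = 112*(-3 + sqrt(1)) = 112*(-3 + 1) = 112*(-2) = -224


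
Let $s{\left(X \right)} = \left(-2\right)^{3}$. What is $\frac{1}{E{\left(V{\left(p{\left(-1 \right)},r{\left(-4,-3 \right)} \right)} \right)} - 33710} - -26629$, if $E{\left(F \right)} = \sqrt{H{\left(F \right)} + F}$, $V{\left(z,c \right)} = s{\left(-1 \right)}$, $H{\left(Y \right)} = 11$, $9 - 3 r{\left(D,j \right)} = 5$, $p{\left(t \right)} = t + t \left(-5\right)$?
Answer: $\frac{30260239505303}{1136364097} - \frac{\sqrt{3}}{1136364097} \approx 26629.0$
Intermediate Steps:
$p{\left(t \right)} = - 4 t$ ($p{\left(t \right)} = t - 5 t = - 4 t$)
$s{\left(X \right)} = -8$
$r{\left(D,j \right)} = \frac{4}{3}$ ($r{\left(D,j \right)} = 3 - \frac{5}{3} = \frac{4}{3}$)
$V{\left(z,c \right)} = -8$
$E{\left(F \right)} = \sqrt{11 + F}$
$\frac{1}{E{\left(V{\left(p{\left(-1 \right)},r{\left(-4,-3 \right)} \right)} \right)} - 33710} - -26629 = \frac{1}{\sqrt{11 - 8} - 33710} - -26629 = \frac{1}{\sqrt{3} - 33710} + 26629 = \frac{1}{-33710 + \sqrt{3}} + 26629 = 26629 + \frac{1}{-33710 + \sqrt{3}}$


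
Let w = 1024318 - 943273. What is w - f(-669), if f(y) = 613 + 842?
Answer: 79590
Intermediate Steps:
f(y) = 1455
w = 81045
w - f(-669) = 81045 - 1*1455 = 81045 - 1455 = 79590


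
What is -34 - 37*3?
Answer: -145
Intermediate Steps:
-34 - 37*3 = -34 - 111 = -145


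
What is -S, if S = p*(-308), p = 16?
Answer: 4928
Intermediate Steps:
S = -4928 (S = 16*(-308) = -4928)
-S = -1*(-4928) = 4928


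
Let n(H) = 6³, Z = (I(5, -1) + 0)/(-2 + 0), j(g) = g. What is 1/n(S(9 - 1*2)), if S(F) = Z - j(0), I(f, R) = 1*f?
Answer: 1/216 ≈ 0.0046296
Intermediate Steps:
I(f, R) = f
Z = -5/2 (Z = (5 + 0)/(-2 + 0) = 5/(-2) = 5*(-½) = -5/2 ≈ -2.5000)
S(F) = -5/2 (S(F) = -5/2 - 1*0 = -5/2 + 0 = -5/2)
n(H) = 216
1/n(S(9 - 1*2)) = 1/216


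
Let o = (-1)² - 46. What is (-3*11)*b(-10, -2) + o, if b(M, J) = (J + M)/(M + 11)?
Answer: 351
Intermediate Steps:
b(M, J) = (J + M)/(11 + M)
o = -45 (o = 1 - 46 = -45)
(-3*11)*b(-10, -2) + o = (-3*11)*((-2 - 10)/(11 - 10)) - 45 = -33*(-12)/1 - 45 = -33*(-12) - 45 = 396 - 45 = 351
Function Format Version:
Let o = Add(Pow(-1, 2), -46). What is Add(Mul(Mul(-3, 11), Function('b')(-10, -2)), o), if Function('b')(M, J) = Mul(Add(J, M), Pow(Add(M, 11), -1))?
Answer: 351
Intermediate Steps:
Function('b')(M, J) = Mul(Pow(Add(11, M), -1), Add(J, M)) (Function('b')(M, J) = Mul(Add(J, M), Pow(Add(11, M), -1)) = Mul(Pow(Add(11, M), -1), Add(J, M)))
o = -45 (o = Add(1, -46) = -45)
Add(Mul(Mul(-3, 11), Function('b')(-10, -2)), o) = Add(Mul(Mul(-3, 11), Mul(Pow(Add(11, -10), -1), Add(-2, -10))), -45) = Add(Mul(-33, Mul(Pow(1, -1), -12)), -45) = Add(Mul(-33, Mul(1, -12)), -45) = Add(Mul(-33, -12), -45) = Add(396, -45) = 351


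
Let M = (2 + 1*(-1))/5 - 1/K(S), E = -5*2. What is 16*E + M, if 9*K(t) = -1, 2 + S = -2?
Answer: -754/5 ≈ -150.80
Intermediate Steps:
S = -4 (S = -2 - 2 = -4)
E = -10
K(t) = -⅑ (K(t) = (⅑)*(-1) = -⅑)
M = 46/5 (M = (2 + 1*(-1))/5 - 1/(-⅑) = (2 - 1)*(⅕) - 1*(-9) = 1*(⅕) + 9 = ⅕ + 9 = 46/5 ≈ 9.2000)
16*E + M = 16*(-10) + 46/5 = -160 + 46/5 = -754/5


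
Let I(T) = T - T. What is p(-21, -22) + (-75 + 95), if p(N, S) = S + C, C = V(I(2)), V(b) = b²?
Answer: -2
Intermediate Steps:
I(T) = 0
C = 0 (C = 0² = 0)
p(N, S) = S (p(N, S) = S + 0 = S)
p(-21, -22) + (-75 + 95) = -22 + (-75 + 95) = -22 + 20 = -2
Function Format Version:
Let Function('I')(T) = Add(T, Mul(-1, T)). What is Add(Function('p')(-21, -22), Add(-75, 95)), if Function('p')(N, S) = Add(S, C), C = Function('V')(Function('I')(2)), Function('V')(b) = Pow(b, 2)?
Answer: -2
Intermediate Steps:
Function('I')(T) = 0
C = 0 (C = Pow(0, 2) = 0)
Function('p')(N, S) = S (Function('p')(N, S) = Add(S, 0) = S)
Add(Function('p')(-21, -22), Add(-75, 95)) = Add(-22, Add(-75, 95)) = Add(-22, 20) = -2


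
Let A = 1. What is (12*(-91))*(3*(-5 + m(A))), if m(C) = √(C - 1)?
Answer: 16380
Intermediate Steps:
m(C) = √(-1 + C)
(12*(-91))*(3*(-5 + m(A))) = (12*(-91))*(3*(-5 + √(-1 + 1))) = -3276*(-5 + √0) = -3276*(-5 + 0) = -3276*(-5) = -1092*(-15) = 16380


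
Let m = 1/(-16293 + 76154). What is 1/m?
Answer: 59861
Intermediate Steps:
m = 1/59861 ≈ 1.6705e-5
1/m = 1/(1/59861) = 59861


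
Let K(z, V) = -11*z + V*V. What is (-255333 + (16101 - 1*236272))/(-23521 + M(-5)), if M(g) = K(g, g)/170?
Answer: 8083568/399849 ≈ 20.217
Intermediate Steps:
K(z, V) = V² - 11*z (K(z, V) = -11*z + V² = V² - 11*z)
M(g) = -11*g/170 + g²/170 (M(g) = (g² - 11*g)/170 = (g² - 11*g)*(1/170) = -11*g/170 + g²/170)
(-255333 + (16101 - 1*236272))/(-23521 + M(-5)) = (-255333 + (16101 - 1*236272))/(-23521 + (1/170)*(-5)*(-11 - 5)) = (-255333 + (16101 - 236272))/(-23521 + (1/170)*(-5)*(-16)) = (-255333 - 220171)/(-23521 + 8/17) = -475504/(-399849/17) = -475504*(-17/399849) = 8083568/399849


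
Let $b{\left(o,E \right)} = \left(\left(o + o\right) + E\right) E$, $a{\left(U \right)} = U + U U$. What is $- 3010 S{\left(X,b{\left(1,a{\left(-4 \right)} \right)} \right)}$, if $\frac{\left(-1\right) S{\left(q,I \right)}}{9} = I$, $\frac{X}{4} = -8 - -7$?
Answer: $4551120$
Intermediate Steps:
$a{\left(U \right)} = U + U^{2}$
$b{\left(o,E \right)} = E \left(E + 2 o\right)$ ($b{\left(o,E \right)} = \left(2 o + E\right) E = \left(E + 2 o\right) E = E \left(E + 2 o\right)$)
$X = -4$ ($X = 4 \left(-8 - -7\right) = 4 \left(-8 + 7\right) = 4 \left(-1\right) = -4$)
$S{\left(q,I \right)} = - 9 I$
$- 3010 S{\left(X,b{\left(1,a{\left(-4 \right)} \right)} \right)} = - 3010 \left(- 9 - 4 \left(1 - 4\right) \left(- 4 \left(1 - 4\right) + 2 \cdot 1\right)\right) = - 3010 \left(- 9 \left(-4\right) \left(-3\right) \left(\left(-4\right) \left(-3\right) + 2\right)\right) = - 3010 \left(- 9 \cdot 12 \left(12 + 2\right)\right) = - 3010 \left(- 9 \cdot 12 \cdot 14\right) = - 3010 \left(\left(-9\right) 168\right) = \left(-3010\right) \left(-1512\right) = 4551120$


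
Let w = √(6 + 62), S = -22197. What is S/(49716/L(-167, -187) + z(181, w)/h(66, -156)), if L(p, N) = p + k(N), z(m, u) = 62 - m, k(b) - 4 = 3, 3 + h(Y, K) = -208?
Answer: 187342680/2617759 ≈ 71.566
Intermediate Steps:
h(Y, K) = -211 (h(Y, K) = -3 - 208 = -211)
k(b) = 7 (k(b) = 4 + 3 = 7)
w = 2*√17 (w = √68 = 2*√17 ≈ 8.2462)
L(p, N) = 7 + p (L(p, N) = p + 7 = 7 + p)
S/(49716/L(-167, -187) + z(181, w)/h(66, -156)) = -22197/(49716/(7 - 167) + (62 - 1*181)/(-211)) = -22197/(49716/(-160) + (62 - 181)*(-1/211)) = -22197/(49716*(-1/160) - 119*(-1/211)) = -22197/(-12429/40 + 119/211) = -22197/(-2617759/8440) = -22197*(-8440/2617759) = 187342680/2617759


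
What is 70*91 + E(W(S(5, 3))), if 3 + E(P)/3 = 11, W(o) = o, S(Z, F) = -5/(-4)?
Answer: 6394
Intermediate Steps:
S(Z, F) = 5/4 (S(Z, F) = -5*(-1/4) = 5/4)
E(P) = 24 (E(P) = -9 + 3*11 = -9 + 33 = 24)
70*91 + E(W(S(5, 3))) = 70*91 + 24 = 6370 + 24 = 6394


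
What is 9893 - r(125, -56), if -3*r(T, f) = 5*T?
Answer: 30304/3 ≈ 10101.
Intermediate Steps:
r(T, f) = -5*T/3
9893 - r(125, -56) = 9893 - (-5)*125/3 = 9893 - 1*(-625/3) = 9893 + 625/3 = 30304/3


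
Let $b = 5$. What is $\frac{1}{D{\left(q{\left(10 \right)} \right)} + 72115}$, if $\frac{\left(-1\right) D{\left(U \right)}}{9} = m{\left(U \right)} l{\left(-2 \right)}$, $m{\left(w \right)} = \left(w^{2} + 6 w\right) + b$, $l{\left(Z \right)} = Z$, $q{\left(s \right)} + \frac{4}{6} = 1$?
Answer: $\frac{1}{72243} \approx 1.3842 \cdot 10^{-5}$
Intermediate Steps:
$q{\left(s \right)} = \frac{1}{3}$ ($q{\left(s \right)} = - \frac{2}{3} + 1 = \frac{1}{3}$)
$m{\left(w \right)} = 5 + w^{2} + 6 w$ ($m{\left(w \right)} = \left(w^{2} + 6 w\right) + 5 = 5 + w^{2} + 6 w$)
$D{\left(U \right)} = 90 + 18 U^{2} + 108 U$ ($D{\left(U \right)} = - 9 \left(5 + U^{2} + 6 U\right) \left(-2\right) = - 9 \left(-10 - 12 U - 2 U^{2}\right) = 90 + 18 U^{2} + 108 U$)
$\frac{1}{D{\left(q{\left(10 \right)} \right)} + 72115} = \frac{1}{\left(90 + \frac{18}{9} + 108 \cdot \frac{1}{3}\right) + 72115} = \frac{1}{\left(90 + 18 \cdot \frac{1}{9} + 36\right) + 72115} = \frac{1}{\left(90 + 2 + 36\right) + 72115} = \frac{1}{128 + 72115} = \frac{1}{72243}$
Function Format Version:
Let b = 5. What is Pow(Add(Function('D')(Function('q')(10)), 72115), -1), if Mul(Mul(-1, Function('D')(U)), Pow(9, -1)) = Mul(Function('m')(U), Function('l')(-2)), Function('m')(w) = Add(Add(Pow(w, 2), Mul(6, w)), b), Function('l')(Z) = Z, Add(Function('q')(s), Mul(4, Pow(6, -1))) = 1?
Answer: Rational(1, 72243) ≈ 1.3842e-5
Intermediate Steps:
Function('q')(s) = Rational(1, 3) (Function('q')(s) = Add(Rational(-2, 3), 1) = Rational(1, 3))
Function('m')(w) = Add(5, Pow(w, 2), Mul(6, w)) (Function('m')(w) = Add(Add(Pow(w, 2), Mul(6, w)), 5) = Add(5, Pow(w, 2), Mul(6, w)))
Function('D')(U) = Add(90, Mul(18, Pow(U, 2)), Mul(108, U)) (Function('D')(U) = Mul(-9, Mul(Add(5, Pow(U, 2), Mul(6, U)), -2)) = Mul(-9, Add(-10, Mul(-12, U), Mul(-2, Pow(U, 2)))) = Add(90, Mul(18, Pow(U, 2)), Mul(108, U)))
Pow(Add(Function('D')(Function('q')(10)), 72115), -1) = Pow(Add(Add(90, Mul(18, Pow(Rational(1, 3), 2)), Mul(108, Rational(1, 3))), 72115), -1) = Pow(Add(Add(90, Mul(18, Rational(1, 9)), 36), 72115), -1) = Pow(Add(Add(90, 2, 36), 72115), -1) = Pow(Add(128, 72115), -1) = Pow(72243, -1) = Rational(1, 72243)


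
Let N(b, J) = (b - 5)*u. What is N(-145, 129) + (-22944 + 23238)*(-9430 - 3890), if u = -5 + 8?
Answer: -3916530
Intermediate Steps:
u = 3
N(b, J) = -15 + 3*b (N(b, J) = (b - 5)*3 = (-5 + b)*3 = -15 + 3*b)
N(-145, 129) + (-22944 + 23238)*(-9430 - 3890) = (-15 + 3*(-145)) + (-22944 + 23238)*(-9430 - 3890) = (-15 - 435) + 294*(-13320) = -450 - 3916080 = -3916530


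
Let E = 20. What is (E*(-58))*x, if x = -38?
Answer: 44080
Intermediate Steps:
(E*(-58))*x = (20*(-58))*(-38) = -1160*(-38) = 44080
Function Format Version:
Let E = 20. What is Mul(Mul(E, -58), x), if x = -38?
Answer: 44080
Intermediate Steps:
Mul(Mul(E, -58), x) = Mul(Mul(20, -58), -38) = Mul(-1160, -38) = 44080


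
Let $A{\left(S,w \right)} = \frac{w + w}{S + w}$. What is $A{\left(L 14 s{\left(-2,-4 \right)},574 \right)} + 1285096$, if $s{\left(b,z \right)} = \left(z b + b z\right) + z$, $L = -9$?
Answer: $\frac{86101350}{67} \approx 1.2851 \cdot 10^{6}$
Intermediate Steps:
$s{\left(b,z \right)} = z + 2 b z$ ($s{\left(b,z \right)} = \left(b z + b z\right) + z = 2 b z + z = z + 2 b z$)
$A{\left(S,w \right)} = \frac{2 w}{S + w}$
$A{\left(L 14 s{\left(-2,-4 \right)},574 \right)} + 1285096 = 2 \cdot 574 \frac{1}{\left(-9\right) 14 \left(- 4 \left(1 + 2 \left(-2\right)\right)\right) + 574} + 1285096 = 2 \cdot 574 \frac{1}{- 126 \left(- 4 \left(1 - 4\right)\right) + 574} + 1285096 = 2 \cdot 574 \frac{1}{- 126 \left(\left(-4\right) \left(-3\right)\right) + 574} + 1285096 = 2 \cdot 574 \frac{1}{\left(-126\right) 12 + 574} + 1285096 = 2 \cdot 574 \frac{1}{-1512 + 574} + 1285096 = 2 \cdot 574 \frac{1}{-938} + 1285096 = 2 \cdot 574 \left(- \frac{1}{938}\right) + 1285096 = - \frac{82}{67} + 1285096 = \frac{86101350}{67}$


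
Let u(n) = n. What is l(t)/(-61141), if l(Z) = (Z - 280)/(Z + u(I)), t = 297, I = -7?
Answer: -17/17730890 ≈ -9.5878e-7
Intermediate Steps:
l(Z) = (-280 + Z)/(-7 + Z) (l(Z) = (Z - 280)/(Z - 7) = (-280 + Z)/(-7 + Z))
l(t)/(-61141) = ((-280 + 297)/(-7 + 297))/(-61141) = (17/290)*(-1/61141) = -17/17730890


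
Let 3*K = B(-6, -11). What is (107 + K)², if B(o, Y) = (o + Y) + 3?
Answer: 94249/9 ≈ 10472.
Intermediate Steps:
B(o, Y) = 3 + Y + o (B(o, Y) = (Y + o) + 3 = 3 + Y + o)
K = -14/3 (K = (3 - 11 - 6)/3 = (⅓)*(-14) = -14/3 ≈ -4.6667)
(107 + K)² = (107 - 14/3)² = (307/3)² = 94249/9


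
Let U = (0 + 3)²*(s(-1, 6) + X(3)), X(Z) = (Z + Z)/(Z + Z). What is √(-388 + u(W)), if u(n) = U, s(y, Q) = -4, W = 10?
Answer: I*√415 ≈ 20.372*I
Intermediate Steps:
X(Z) = 1 (X(Z) = (2*Z)/((2*Z)) = (2*Z)*(1/(2*Z)) = 1)
U = -27 (U = (0 + 3)²*(-4 + 1) = 3²*(-3) = 9*(-3) = -27)
u(n) = -27
√(-388 + u(W)) = √(-388 - 27) = √(-415) = I*√415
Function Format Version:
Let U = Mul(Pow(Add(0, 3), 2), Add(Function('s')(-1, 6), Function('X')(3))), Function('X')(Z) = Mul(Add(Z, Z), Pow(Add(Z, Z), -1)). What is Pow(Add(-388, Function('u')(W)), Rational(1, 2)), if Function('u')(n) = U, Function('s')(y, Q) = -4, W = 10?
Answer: Mul(I, Pow(415, Rational(1, 2))) ≈ Mul(20.372, I)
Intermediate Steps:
Function('X')(Z) = 1 (Function('X')(Z) = Mul(Mul(2, Z), Pow(Mul(2, Z), -1)) = Mul(Mul(2, Z), Mul(Rational(1, 2), Pow(Z, -1))) = 1)
U = -27 (U = Mul(Pow(Add(0, 3), 2), Add(-4, 1)) = Mul(Pow(3, 2), -3) = Mul(9, -3) = -27)
Function('u')(n) = -27
Pow(Add(-388, Function('u')(W)), Rational(1, 2)) = Pow(Add(-388, -27), Rational(1, 2)) = Pow(-415, Rational(1, 2)) = Mul(I, Pow(415, Rational(1, 2)))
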